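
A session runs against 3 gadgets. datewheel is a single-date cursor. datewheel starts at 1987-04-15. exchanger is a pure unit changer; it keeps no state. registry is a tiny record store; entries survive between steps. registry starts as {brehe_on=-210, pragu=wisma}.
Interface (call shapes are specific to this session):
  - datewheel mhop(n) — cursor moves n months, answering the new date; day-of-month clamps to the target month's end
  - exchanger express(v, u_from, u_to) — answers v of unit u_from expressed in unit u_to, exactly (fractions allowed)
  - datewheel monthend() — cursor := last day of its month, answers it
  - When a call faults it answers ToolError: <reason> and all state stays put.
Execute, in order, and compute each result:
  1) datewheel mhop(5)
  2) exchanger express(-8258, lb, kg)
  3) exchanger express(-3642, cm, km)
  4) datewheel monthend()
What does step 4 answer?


Answer: 1987-09-30

Derivation:
→ datewheel mhop(n=5)
← 1987-09-15
→ exchanger express(v=-8258, u_from=lb, u_to=kg)
← -187288289573/50000000
→ exchanger express(v=-3642, u_from=cm, u_to=km)
← -1821/50000
→ datewheel monthend()
← 1987-09-30


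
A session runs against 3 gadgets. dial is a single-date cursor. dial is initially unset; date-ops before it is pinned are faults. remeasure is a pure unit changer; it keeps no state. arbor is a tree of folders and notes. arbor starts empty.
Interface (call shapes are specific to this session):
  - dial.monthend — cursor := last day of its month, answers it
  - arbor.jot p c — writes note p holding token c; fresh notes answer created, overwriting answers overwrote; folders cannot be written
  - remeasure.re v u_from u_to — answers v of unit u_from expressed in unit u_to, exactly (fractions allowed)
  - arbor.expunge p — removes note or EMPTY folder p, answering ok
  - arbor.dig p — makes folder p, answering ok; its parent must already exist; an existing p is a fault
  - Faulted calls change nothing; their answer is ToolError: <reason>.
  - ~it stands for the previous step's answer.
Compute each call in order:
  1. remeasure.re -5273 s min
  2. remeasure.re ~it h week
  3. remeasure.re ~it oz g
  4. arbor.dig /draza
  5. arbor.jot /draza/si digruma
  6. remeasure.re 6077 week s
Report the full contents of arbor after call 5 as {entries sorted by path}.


Answer: {draza/, draza/si=digruma}

Derivation:
! remeasure.re(v='-5273', u_from='s', u_to='min') -> -5273/60
! remeasure.re(v='~it', u_from='h', u_to='week') -> -5273/10080
! remeasure.re(v='~it', u_from='oz', u_to='g') -> -34168465243/2304000000
! arbor.dig(p='/draza') -> ok
! arbor.jot(p='/draza/si', c='digruma') -> created
! remeasure.re(v='6077', u_from='week', u_to='s') -> 3675369600


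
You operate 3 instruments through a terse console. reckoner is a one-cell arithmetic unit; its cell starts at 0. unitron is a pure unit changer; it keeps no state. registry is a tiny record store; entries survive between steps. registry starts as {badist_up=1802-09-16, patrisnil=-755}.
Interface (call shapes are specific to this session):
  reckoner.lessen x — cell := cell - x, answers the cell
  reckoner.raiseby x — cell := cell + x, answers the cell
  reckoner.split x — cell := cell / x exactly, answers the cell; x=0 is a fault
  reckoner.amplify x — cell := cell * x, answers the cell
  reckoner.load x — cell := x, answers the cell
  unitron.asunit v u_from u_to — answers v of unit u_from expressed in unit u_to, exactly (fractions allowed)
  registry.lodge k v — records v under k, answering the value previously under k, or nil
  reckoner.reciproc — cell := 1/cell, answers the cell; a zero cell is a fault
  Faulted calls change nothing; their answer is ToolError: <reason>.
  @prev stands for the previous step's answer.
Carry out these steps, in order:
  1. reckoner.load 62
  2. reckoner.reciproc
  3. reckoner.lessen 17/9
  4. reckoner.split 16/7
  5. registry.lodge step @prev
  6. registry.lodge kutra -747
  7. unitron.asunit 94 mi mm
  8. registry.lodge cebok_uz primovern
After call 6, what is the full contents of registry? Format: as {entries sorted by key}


Answer: {badist_up=1802-09-16, kutra=-747, patrisnil=-755, step=-7315/8928}

Derivation:
-> load(x='62')
<- 62
-> reciproc()
<- 1/62
-> lessen(x='17/9')
<- -1045/558
-> split(x='16/7')
<- -7315/8928
-> lodge(k='step', v='@prev')
<- nil
-> lodge(k='kutra', v='-747')
<- nil
-> asunit(v='94', u_from='mi', u_to='mm')
<- 151278336
-> lodge(k='cebok_uz', v='primovern')
<- nil


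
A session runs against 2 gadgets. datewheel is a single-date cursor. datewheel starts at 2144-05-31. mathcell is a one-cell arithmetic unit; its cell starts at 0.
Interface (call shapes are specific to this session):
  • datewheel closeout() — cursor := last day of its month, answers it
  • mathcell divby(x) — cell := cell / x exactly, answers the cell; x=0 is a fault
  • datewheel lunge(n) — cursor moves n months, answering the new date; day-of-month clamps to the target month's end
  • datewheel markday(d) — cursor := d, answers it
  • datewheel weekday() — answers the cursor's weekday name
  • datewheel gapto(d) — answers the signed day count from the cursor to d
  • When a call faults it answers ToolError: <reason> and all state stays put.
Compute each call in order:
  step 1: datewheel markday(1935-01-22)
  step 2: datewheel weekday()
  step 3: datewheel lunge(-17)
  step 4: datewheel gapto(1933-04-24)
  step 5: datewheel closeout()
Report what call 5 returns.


CALL datewheel markday[d: 1935-01-22]
RET  1935-01-22
CALL datewheel weekday[]
RET  Tuesday
CALL datewheel lunge[n: -17]
RET  1933-08-22
CALL datewheel gapto[d: 1933-04-24]
RET  -120
CALL datewheel closeout[]
RET  1933-08-31

Answer: 1933-08-31


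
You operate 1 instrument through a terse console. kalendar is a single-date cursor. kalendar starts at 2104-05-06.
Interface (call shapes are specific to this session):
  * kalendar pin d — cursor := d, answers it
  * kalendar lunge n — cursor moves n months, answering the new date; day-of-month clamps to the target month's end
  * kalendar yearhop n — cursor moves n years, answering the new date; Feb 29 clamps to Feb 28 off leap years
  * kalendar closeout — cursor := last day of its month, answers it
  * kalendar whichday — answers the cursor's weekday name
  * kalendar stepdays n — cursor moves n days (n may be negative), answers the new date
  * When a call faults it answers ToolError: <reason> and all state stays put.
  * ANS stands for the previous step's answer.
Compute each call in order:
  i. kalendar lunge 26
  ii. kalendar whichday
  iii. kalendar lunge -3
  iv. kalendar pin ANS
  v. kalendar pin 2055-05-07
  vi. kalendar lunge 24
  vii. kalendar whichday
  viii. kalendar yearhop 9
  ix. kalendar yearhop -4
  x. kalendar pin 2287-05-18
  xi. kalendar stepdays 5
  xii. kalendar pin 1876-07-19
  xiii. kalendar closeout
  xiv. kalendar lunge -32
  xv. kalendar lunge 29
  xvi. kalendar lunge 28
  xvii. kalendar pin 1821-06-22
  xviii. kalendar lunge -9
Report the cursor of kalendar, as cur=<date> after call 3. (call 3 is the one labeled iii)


Answer: cur=2106-04-06

Derivation:
Using kalendar lunge using n: 26, and get 2106-07-06.
I call kalendar whichday(), and see Tuesday.
Using kalendar lunge using n: -3, and observe 2106-04-06.
I invoke kalendar pin using d: ANS, — result: 2106-04-06.
Using kalendar pin using d: 2055-05-07, which returns 2055-05-07.
I run kalendar lunge using n: 24, yielding 2057-05-07.
I call kalendar whichday: Monday.
Next I call kalendar yearhop using n: 9: 2066-05-07.
Next I call kalendar yearhop using n: -4, → 2062-05-07.
Now I run kalendar pin using d: 2287-05-18, — result: 2287-05-18.
Then kalendar stepdays using n: 5, yielding 2287-05-23.
Then kalendar pin using d: 1876-07-19, and observe 1876-07-19.
Now I run kalendar closeout(): 1876-07-31.
Using kalendar lunge using n: -32, and observe 1873-11-30.
I try kalendar lunge using n: 29, and get 1876-04-30.
Using kalendar lunge using n: 28, and observe 1878-08-30.
I use kalendar pin using d: 1821-06-22, and see 1821-06-22.
I try kalendar lunge using n: -9, and observe 1820-09-22.


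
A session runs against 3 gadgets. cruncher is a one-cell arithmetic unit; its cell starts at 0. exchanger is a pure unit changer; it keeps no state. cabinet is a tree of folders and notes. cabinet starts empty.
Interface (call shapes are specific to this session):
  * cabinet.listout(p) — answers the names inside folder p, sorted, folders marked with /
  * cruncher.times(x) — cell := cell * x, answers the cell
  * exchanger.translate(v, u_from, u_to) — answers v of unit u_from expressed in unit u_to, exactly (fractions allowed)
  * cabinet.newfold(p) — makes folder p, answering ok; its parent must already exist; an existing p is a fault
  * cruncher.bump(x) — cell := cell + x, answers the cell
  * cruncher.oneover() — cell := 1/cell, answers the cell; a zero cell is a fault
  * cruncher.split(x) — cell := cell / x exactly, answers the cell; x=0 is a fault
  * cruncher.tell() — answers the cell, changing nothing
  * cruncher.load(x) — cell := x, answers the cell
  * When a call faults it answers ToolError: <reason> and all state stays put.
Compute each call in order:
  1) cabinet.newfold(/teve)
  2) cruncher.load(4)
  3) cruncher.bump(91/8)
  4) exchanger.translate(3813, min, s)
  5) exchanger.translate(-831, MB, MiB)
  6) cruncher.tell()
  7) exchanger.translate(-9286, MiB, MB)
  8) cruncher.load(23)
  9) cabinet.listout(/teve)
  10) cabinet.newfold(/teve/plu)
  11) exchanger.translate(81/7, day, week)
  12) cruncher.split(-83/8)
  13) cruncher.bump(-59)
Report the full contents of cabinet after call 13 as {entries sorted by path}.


Then cabinet.newfold using p: /teve, and observe ok.
I invoke cruncher.load using x: 4, and observe 4.
I use cruncher.bump using x: 91/8, and see 123/8.
Using exchanger.translate using v: 3813, u_from: min, u_to: s, and see 228780.
Next I call exchanger.translate using v: -831, u_from: MB, u_to: MiB, yielding -12984375/16384.
Then cruncher.tell: 123/8.
Calling exchanger.translate using v: -9286, u_from: MiB, u_to: MB, and get -152141824/15625.
Using cruncher.load using x: 23, and get 23.
I use cabinet.listout using p: /teve: [].
Then cabinet.newfold using p: /teve/plu, and observe ok.
Next I call exchanger.translate using v: 81/7, u_from: day, u_to: week, → 81/49.
Now I run cruncher.split using x: -83/8, and observe -184/83.
Then cruncher.bump using x: -59, and get -5081/83.

Answer: {teve/, teve/plu/}


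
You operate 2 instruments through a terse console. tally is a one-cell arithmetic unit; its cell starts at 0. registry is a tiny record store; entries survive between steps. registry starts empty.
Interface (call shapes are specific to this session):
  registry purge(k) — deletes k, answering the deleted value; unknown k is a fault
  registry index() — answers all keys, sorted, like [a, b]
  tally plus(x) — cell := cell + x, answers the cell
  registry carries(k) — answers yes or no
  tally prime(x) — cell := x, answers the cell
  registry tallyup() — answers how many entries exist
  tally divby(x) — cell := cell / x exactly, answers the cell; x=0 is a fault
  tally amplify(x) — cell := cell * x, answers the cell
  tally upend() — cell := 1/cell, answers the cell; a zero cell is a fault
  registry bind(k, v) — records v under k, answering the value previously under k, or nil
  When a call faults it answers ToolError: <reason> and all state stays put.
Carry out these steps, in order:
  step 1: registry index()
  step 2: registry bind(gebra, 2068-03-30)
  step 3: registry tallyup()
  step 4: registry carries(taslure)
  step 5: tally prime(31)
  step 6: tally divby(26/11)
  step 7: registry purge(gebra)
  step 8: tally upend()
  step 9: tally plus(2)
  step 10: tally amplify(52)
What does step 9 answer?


[in] registry index
  []
[in] registry bind k='gebra' v='2068-03-30'
  nil
[in] registry tallyup
  1
[in] registry carries k='taslure'
  no
[in] tally prime x='31'
  31
[in] tally divby x='26/11'
  341/26
[in] registry purge k='gebra'
  2068-03-30
[in] tally upend
  26/341
[in] tally plus x='2'
  708/341
[in] tally amplify x='52'
  36816/341

Answer: 708/341


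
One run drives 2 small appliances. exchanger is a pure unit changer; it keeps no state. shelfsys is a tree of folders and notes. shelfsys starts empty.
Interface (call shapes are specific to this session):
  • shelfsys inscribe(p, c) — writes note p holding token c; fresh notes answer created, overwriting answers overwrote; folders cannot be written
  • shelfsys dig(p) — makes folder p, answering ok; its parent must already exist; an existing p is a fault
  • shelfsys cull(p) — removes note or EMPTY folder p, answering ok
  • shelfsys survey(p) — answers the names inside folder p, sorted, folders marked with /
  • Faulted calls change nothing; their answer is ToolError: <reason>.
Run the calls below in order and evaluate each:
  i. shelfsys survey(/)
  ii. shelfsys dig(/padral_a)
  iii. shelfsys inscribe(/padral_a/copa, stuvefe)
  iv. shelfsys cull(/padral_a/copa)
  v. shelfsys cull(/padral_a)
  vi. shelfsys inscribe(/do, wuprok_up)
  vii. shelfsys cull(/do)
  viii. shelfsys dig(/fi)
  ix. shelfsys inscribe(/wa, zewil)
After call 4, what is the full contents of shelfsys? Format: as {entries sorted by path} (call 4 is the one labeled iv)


Answer: {padral_a/}

Derivation:
% 1. shelfsys survey(p→/) : []
% 2. shelfsys dig(p→/padral_a) : ok
% 3. shelfsys inscribe(p→/padral_a/copa, c→stuvefe) : created
% 4. shelfsys cull(p→/padral_a/copa) : ok
% 5. shelfsys cull(p→/padral_a) : ok
% 6. shelfsys inscribe(p→/do, c→wuprok_up) : created
% 7. shelfsys cull(p→/do) : ok
% 8. shelfsys dig(p→/fi) : ok
% 9. shelfsys inscribe(p→/wa, c→zewil) : created


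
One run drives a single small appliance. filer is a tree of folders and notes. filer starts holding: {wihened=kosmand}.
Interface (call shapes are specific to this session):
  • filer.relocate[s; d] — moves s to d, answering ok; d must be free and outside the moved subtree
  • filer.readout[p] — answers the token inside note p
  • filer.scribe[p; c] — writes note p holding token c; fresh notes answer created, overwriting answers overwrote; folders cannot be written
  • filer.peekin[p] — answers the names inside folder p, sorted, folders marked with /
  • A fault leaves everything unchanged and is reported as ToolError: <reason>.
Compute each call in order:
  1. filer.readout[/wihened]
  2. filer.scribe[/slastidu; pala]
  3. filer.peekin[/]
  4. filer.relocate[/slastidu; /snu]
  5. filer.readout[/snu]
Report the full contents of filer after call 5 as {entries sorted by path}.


Act: filer.readout[p: /wihened]
Obs: kosmand
Act: filer.scribe[p: /slastidu; c: pala]
Obs: created
Act: filer.peekin[p: /]
Obs: [slastidu, wihened]
Act: filer.relocate[s: /slastidu; d: /snu]
Obs: ok
Act: filer.readout[p: /snu]
Obs: pala

Answer: {snu=pala, wihened=kosmand}


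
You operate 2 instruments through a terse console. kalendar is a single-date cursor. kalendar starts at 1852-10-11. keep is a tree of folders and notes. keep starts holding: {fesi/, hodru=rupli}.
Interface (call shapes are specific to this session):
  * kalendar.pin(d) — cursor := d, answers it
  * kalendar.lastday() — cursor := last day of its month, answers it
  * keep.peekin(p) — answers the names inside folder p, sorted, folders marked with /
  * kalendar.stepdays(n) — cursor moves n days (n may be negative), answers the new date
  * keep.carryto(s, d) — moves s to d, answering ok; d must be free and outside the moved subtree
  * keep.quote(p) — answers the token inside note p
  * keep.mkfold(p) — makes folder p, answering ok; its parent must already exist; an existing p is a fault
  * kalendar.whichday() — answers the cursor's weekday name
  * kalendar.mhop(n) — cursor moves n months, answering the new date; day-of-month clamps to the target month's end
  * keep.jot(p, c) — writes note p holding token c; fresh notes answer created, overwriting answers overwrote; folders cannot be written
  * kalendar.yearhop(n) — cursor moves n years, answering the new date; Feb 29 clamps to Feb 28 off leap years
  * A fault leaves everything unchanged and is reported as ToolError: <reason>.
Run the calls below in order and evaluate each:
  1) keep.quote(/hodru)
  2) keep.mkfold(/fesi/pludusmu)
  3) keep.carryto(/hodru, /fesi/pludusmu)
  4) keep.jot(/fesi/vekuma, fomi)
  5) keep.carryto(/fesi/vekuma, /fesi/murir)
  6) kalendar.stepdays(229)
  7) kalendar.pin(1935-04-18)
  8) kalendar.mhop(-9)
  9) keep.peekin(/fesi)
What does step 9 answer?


% quote p→/hodru
[out] rupli
% mkfold p→/fesi/pludusmu
[out] ok
% carryto s→/hodru d→/fesi/pludusmu
[out] ToolError: exists
% jot p→/fesi/vekuma c→fomi
[out] created
% carryto s→/fesi/vekuma d→/fesi/murir
[out] ok
% stepdays n→229
[out] 1853-05-28
% pin d→1935-04-18
[out] 1935-04-18
% mhop n→-9
[out] 1934-07-18
% peekin p→/fesi
[out] [murir, pludusmu/]

Answer: [murir, pludusmu/]


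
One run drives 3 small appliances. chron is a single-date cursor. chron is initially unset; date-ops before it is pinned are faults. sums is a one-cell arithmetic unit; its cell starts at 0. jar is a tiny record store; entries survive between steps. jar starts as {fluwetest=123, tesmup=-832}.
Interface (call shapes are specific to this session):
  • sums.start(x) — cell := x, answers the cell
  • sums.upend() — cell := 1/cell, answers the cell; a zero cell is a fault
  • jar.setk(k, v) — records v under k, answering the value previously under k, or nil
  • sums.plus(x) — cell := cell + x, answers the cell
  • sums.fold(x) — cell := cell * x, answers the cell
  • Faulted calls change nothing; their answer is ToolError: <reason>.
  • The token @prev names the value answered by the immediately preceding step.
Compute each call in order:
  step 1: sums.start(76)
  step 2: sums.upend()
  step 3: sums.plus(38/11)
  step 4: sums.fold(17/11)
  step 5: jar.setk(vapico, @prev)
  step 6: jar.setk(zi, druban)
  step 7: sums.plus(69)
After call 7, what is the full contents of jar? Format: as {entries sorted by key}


[in] sums.start 76
:: 76
[in] sums.upend
:: 1/76
[in] sums.plus 38/11
:: 2899/836
[in] sums.fold 17/11
:: 49283/9196
[in] jar.setk vapico @prev
:: nil
[in] jar.setk zi druban
:: nil
[in] sums.plus 69
:: 683807/9196

Answer: {fluwetest=123, tesmup=-832, vapico=49283/9196, zi=druban}


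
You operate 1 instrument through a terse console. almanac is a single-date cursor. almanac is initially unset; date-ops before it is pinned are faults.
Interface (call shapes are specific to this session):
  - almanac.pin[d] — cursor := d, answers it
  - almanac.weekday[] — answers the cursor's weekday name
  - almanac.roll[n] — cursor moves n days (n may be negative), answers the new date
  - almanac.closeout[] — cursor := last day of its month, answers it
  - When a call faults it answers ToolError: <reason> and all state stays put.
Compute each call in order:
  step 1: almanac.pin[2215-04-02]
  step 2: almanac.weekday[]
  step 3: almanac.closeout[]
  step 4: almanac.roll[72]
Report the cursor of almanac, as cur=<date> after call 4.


! 1. almanac.pin(d=2215-04-02) => 2215-04-02
! 2. almanac.weekday() => Sunday
! 3. almanac.closeout() => 2215-04-30
! 4. almanac.roll(n=72) => 2215-07-11

Answer: cur=2215-07-11


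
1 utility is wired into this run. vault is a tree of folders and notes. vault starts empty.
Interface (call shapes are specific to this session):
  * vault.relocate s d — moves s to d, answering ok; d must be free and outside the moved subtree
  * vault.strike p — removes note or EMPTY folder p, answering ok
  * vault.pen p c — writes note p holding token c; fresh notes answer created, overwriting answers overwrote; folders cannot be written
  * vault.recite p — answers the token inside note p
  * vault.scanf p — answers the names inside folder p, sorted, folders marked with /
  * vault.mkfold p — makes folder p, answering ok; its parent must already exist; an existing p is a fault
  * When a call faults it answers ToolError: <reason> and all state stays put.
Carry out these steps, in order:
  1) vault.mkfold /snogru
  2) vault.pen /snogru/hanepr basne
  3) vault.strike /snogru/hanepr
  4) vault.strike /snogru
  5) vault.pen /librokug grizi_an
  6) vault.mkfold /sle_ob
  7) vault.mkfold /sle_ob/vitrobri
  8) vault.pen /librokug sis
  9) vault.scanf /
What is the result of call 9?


I try vault.mkfold(p='/snogru'), → ok.
Calling vault.pen(p='/snogru/hanepr', c='basne'), and get created.
Using vault.strike(p='/snogru/hanepr'), — result: ok.
I try vault.strike(p='/snogru'), yielding ok.
Calling vault.pen(p='/librokug', c='grizi_an'), and get created.
Next I call vault.mkfold(p='/sle_ob'), yielding ok.
I call vault.mkfold(p='/sle_ob/vitrobri'), — result: ok.
Then vault.pen(p='/librokug', c='sis'), — result: overwrote.
I run vault.scanf(p='/'), and observe [librokug, sle_ob/].

Answer: [librokug, sle_ob/]


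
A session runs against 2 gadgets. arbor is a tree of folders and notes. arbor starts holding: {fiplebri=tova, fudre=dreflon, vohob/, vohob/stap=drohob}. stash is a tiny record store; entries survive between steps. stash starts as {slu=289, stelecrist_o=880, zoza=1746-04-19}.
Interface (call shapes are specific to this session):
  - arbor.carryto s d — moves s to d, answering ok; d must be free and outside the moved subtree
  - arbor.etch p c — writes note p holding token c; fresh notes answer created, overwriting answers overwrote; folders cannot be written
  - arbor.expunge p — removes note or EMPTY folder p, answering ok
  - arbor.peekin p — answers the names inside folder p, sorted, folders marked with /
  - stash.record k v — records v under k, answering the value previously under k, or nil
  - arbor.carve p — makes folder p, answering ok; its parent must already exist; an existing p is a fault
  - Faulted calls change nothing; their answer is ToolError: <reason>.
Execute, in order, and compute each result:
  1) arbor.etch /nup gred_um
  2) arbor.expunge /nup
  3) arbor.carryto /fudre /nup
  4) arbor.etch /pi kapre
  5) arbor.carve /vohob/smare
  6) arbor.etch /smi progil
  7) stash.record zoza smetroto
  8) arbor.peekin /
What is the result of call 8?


==> arbor.etch(/nup, gred_um)
<== created
==> arbor.expunge(/nup)
<== ok
==> arbor.carryto(/fudre, /nup)
<== ok
==> arbor.etch(/pi, kapre)
<== created
==> arbor.carve(/vohob/smare)
<== ok
==> arbor.etch(/smi, progil)
<== created
==> stash.record(zoza, smetroto)
<== 1746-04-19
==> arbor.peekin(/)
<== [fiplebri, nup, pi, smi, vohob/]

Answer: [fiplebri, nup, pi, smi, vohob/]


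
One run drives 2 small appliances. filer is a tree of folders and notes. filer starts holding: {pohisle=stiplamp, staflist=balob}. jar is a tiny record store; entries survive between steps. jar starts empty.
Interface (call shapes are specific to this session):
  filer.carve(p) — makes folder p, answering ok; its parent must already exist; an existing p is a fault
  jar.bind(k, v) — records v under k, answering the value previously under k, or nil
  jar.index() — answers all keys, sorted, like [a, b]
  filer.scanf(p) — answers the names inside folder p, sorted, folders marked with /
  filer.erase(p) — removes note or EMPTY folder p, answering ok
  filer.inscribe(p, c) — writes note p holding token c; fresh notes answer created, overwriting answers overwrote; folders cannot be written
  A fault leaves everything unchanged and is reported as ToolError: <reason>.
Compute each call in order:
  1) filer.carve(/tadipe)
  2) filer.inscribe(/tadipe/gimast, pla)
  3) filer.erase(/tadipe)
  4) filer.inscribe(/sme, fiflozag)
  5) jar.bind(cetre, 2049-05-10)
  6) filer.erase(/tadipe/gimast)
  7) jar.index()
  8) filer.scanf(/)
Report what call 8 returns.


// 1. filer.carve(p='/tadipe') => ok
// 2. filer.inscribe(p='/tadipe/gimast', c='pla') => created
// 3. filer.erase(p='/tadipe') => ToolError: not empty
// 4. filer.inscribe(p='/sme', c='fiflozag') => created
// 5. jar.bind(k='cetre', v='2049-05-10') => nil
// 6. filer.erase(p='/tadipe/gimast') => ok
// 7. jar.index() => [cetre]
// 8. filer.scanf(p='/') => [pohisle, sme, staflist, tadipe/]

Answer: [pohisle, sme, staflist, tadipe/]


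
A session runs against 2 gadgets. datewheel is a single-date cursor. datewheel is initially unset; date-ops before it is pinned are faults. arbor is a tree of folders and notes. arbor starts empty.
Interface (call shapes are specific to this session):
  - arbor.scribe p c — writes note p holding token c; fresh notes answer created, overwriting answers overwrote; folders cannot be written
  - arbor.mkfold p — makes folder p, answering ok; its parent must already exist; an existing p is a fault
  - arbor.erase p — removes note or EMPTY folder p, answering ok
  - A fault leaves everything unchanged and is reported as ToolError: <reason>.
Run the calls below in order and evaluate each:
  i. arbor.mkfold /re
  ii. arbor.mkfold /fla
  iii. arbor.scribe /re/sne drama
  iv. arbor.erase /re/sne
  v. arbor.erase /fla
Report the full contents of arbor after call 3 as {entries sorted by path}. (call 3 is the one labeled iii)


Answer: {fla/, re/, re/sne=drama}

Derivation:
Act: arbor.mkfold[p→/re]
Obs: ok
Act: arbor.mkfold[p→/fla]
Obs: ok
Act: arbor.scribe[p→/re/sne; c→drama]
Obs: created
Act: arbor.erase[p→/re/sne]
Obs: ok
Act: arbor.erase[p→/fla]
Obs: ok


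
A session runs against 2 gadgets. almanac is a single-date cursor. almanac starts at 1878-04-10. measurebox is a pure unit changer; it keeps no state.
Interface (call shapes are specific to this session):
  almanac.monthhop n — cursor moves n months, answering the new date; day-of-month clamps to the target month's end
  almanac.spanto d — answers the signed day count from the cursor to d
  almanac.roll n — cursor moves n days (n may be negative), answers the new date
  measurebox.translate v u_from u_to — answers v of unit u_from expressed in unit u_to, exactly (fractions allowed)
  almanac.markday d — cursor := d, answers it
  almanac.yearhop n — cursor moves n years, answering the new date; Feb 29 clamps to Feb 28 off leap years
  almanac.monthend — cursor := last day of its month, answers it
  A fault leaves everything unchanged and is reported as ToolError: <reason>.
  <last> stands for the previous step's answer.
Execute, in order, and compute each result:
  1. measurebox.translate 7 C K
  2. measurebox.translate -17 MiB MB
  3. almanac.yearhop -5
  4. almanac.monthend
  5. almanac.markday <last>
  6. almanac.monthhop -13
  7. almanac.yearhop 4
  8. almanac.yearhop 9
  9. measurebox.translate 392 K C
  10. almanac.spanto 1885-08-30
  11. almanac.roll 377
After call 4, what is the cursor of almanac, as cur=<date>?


Answer: cur=1873-04-30

Derivation:
==> measurebox.translate(v→7, u_from→C, u_to→K)
<== 5603/20
==> measurebox.translate(v→-17, u_from→MiB, u_to→MB)
<== -278528/15625
==> almanac.yearhop(n→-5)
<== 1873-04-10
==> almanac.monthend()
<== 1873-04-30
==> almanac.markday(d→<last>)
<== 1873-04-30
==> almanac.monthhop(n→-13)
<== 1872-03-30
==> almanac.yearhop(n→4)
<== 1876-03-30
==> almanac.yearhop(n→9)
<== 1885-03-30
==> measurebox.translate(v→392, u_from→K, u_to→C)
<== 2377/20
==> almanac.spanto(d→1885-08-30)
<== 153
==> almanac.roll(n→377)
<== 1886-04-11


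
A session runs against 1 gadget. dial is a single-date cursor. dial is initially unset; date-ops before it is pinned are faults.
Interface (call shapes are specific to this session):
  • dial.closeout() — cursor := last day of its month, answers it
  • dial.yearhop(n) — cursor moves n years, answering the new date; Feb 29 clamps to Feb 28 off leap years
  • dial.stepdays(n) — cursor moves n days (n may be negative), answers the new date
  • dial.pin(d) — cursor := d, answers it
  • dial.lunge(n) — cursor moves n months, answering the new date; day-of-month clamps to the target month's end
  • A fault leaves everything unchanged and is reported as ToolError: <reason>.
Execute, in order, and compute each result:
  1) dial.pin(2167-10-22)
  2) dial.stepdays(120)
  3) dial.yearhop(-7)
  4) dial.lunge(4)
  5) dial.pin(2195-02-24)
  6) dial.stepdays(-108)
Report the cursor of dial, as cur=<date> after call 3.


I use dial.pin(2167-10-22), and see 2167-10-22.
Using dial.stepdays(120), and observe 2168-02-19.
I try dial.yearhop(-7), — result: 2161-02-19.
I run dial.lunge(4), giving 2161-06-19.
I try dial.pin(2195-02-24), — result: 2195-02-24.
Calling dial.stepdays(-108), — result: 2194-11-08.

Answer: cur=2161-02-19


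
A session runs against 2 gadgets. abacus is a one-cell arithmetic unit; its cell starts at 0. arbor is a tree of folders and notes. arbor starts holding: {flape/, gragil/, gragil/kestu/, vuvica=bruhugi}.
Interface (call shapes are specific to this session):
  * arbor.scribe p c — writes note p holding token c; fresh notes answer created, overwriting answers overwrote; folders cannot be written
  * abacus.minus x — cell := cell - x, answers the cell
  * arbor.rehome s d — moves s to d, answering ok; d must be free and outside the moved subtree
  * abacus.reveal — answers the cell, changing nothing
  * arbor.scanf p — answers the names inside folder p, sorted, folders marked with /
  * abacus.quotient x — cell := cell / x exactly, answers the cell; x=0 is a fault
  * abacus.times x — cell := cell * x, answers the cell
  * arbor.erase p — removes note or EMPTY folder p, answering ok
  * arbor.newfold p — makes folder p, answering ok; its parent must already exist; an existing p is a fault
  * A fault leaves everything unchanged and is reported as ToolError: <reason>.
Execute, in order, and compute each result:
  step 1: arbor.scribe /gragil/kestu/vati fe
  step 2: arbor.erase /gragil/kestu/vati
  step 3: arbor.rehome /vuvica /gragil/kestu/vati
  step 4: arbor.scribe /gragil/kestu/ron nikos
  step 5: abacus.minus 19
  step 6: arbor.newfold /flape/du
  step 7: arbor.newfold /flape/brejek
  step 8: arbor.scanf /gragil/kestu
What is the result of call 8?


-> scribe(p=/gragil/kestu/vati, c=fe)
<- created
-> erase(p=/gragil/kestu/vati)
<- ok
-> rehome(s=/vuvica, d=/gragil/kestu/vati)
<- ok
-> scribe(p=/gragil/kestu/ron, c=nikos)
<- created
-> minus(x=19)
<- -19
-> newfold(p=/flape/du)
<- ok
-> newfold(p=/flape/brejek)
<- ok
-> scanf(p=/gragil/kestu)
<- [ron, vati]

Answer: [ron, vati]


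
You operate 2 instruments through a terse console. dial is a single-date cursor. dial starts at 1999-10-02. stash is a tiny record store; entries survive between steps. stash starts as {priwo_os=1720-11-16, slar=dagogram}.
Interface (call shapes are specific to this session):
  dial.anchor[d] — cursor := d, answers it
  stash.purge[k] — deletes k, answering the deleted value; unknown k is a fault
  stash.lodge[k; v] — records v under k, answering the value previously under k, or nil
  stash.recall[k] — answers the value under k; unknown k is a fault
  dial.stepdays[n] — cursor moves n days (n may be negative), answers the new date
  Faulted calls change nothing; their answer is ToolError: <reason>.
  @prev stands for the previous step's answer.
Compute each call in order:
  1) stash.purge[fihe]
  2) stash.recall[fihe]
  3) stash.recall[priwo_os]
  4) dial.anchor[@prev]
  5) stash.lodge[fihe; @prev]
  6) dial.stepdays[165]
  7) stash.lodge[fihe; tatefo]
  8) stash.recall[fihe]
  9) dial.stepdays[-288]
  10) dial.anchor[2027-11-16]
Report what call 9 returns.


Answer: 1720-07-16

Derivation:
[in] stash.purge fihe
  ToolError: no such key fihe
[in] stash.recall fihe
  ToolError: no such key fihe
[in] stash.recall priwo_os
  1720-11-16
[in] dial.anchor @prev
  1720-11-16
[in] stash.lodge fihe @prev
  nil
[in] dial.stepdays 165
  1721-04-30
[in] stash.lodge fihe tatefo
  1720-11-16
[in] stash.recall fihe
  tatefo
[in] dial.stepdays -288
  1720-07-16
[in] dial.anchor 2027-11-16
  2027-11-16


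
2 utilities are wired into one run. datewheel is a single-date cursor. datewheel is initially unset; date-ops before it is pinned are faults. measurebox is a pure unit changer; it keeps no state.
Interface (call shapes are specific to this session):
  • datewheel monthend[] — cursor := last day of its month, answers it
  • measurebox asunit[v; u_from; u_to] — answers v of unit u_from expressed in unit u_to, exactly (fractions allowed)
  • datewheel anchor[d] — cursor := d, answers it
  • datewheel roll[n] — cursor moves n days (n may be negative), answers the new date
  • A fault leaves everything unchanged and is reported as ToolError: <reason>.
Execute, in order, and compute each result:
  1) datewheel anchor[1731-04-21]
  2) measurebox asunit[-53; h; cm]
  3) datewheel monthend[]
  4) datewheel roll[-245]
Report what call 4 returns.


Answer: 1730-08-28

Derivation:
I call datewheel anchor passing d: 1731-04-21, giving 1731-04-21.
I use measurebox asunit passing v: -53, u_from: h, u_to: cm, → ToolError: incompatible units.
Using datewheel monthend, and see 1731-04-30.
I try datewheel roll passing n: -245, yielding 1730-08-28.


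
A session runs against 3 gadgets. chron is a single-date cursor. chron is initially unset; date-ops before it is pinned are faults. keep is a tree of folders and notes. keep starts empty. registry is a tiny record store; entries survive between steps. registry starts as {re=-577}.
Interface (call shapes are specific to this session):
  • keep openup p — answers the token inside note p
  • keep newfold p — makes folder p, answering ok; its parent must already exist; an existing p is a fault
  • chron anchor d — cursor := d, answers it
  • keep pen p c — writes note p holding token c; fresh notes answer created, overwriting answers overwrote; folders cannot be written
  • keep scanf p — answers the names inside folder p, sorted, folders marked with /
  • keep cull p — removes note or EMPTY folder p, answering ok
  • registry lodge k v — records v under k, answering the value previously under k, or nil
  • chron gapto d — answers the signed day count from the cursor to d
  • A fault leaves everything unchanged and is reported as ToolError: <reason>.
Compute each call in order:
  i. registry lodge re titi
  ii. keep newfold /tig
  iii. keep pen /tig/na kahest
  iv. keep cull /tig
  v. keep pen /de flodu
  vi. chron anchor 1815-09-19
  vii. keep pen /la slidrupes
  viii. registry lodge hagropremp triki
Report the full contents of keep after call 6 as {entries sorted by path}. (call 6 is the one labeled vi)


Answer: {de=flodu, tig/, tig/na=kahest}

Derivation:
Step: registry lodge[re; titi]
Result: -577
Step: keep newfold[/tig]
Result: ok
Step: keep pen[/tig/na; kahest]
Result: created
Step: keep cull[/tig]
Result: ToolError: not empty
Step: keep pen[/de; flodu]
Result: created
Step: chron anchor[1815-09-19]
Result: 1815-09-19
Step: keep pen[/la; slidrupes]
Result: created
Step: registry lodge[hagropremp; triki]
Result: nil


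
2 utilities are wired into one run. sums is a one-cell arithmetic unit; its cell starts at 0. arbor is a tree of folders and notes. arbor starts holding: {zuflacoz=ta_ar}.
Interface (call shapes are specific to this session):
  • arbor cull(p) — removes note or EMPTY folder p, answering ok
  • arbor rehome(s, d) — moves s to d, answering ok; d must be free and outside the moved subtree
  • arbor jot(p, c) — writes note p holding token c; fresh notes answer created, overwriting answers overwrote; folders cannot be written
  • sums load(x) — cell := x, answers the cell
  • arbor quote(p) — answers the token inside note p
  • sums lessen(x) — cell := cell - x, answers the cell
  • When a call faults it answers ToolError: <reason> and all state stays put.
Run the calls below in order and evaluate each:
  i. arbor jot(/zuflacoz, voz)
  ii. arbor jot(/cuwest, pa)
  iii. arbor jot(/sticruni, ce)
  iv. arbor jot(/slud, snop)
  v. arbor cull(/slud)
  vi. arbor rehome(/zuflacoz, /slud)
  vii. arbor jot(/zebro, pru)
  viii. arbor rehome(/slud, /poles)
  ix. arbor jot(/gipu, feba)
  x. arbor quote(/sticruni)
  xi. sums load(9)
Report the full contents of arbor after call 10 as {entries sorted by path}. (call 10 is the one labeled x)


Answer: {cuwest=pa, gipu=feba, poles=voz, sticruni=ce, zebro=pru}

Derivation:
==> arbor jot(/zuflacoz, voz)
<== overwrote
==> arbor jot(/cuwest, pa)
<== created
==> arbor jot(/sticruni, ce)
<== created
==> arbor jot(/slud, snop)
<== created
==> arbor cull(/slud)
<== ok
==> arbor rehome(/zuflacoz, /slud)
<== ok
==> arbor jot(/zebro, pru)
<== created
==> arbor rehome(/slud, /poles)
<== ok
==> arbor jot(/gipu, feba)
<== created
==> arbor quote(/sticruni)
<== ce
==> sums load(9)
<== 9


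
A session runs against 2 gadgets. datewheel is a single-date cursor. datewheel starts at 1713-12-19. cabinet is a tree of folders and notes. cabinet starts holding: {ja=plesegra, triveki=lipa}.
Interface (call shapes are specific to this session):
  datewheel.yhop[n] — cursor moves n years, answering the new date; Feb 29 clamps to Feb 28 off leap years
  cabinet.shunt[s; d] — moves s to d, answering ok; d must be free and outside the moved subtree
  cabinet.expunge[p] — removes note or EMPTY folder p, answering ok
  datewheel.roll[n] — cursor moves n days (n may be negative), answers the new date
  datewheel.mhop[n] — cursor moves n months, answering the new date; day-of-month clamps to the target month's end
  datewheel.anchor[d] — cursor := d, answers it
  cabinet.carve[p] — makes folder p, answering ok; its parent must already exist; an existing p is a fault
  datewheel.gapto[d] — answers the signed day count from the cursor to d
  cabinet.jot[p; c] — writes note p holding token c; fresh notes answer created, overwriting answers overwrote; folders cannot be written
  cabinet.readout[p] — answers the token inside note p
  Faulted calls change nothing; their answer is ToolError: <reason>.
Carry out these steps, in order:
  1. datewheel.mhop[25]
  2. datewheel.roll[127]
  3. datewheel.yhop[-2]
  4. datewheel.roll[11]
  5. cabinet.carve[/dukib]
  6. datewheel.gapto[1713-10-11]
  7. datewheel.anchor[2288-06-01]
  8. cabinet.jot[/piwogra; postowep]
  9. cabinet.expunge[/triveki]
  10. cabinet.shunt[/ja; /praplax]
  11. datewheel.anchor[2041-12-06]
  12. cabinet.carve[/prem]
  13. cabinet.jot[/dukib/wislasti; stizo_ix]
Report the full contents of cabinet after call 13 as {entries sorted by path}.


Answer: {dukib/, dukib/wislasti=stizo_ix, piwogra=postowep, praplax=plesegra, prem/}

Derivation:
==> datewheel.mhop(n→25)
<== 1716-01-19
==> datewheel.roll(n→127)
<== 1716-05-25
==> datewheel.yhop(n→-2)
<== 1714-05-25
==> datewheel.roll(n→11)
<== 1714-06-05
==> cabinet.carve(p→/dukib)
<== ok
==> datewheel.gapto(d→1713-10-11)
<== -237
==> datewheel.anchor(d→2288-06-01)
<== 2288-06-01
==> cabinet.jot(p→/piwogra, c→postowep)
<== created
==> cabinet.expunge(p→/triveki)
<== ok
==> cabinet.shunt(s→/ja, d→/praplax)
<== ok
==> datewheel.anchor(d→2041-12-06)
<== 2041-12-06
==> cabinet.carve(p→/prem)
<== ok
==> cabinet.jot(p→/dukib/wislasti, c→stizo_ix)
<== created


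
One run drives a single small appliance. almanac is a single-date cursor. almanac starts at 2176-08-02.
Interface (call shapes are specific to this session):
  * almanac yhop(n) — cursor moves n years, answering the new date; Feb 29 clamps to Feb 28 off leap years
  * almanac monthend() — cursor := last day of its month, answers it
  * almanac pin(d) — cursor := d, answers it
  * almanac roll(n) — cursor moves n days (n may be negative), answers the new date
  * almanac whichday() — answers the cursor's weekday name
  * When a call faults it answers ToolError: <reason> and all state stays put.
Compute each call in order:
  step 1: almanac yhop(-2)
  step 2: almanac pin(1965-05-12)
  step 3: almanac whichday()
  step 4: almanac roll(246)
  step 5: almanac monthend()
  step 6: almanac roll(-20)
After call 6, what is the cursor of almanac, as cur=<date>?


Answer: cur=1966-01-11

Derivation:
>> almanac yhop(n='-2')
<< 2174-08-02
>> almanac pin(d='1965-05-12')
<< 1965-05-12
>> almanac whichday()
<< Wednesday
>> almanac roll(n='246')
<< 1966-01-13
>> almanac monthend()
<< 1966-01-31
>> almanac roll(n='-20')
<< 1966-01-11
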